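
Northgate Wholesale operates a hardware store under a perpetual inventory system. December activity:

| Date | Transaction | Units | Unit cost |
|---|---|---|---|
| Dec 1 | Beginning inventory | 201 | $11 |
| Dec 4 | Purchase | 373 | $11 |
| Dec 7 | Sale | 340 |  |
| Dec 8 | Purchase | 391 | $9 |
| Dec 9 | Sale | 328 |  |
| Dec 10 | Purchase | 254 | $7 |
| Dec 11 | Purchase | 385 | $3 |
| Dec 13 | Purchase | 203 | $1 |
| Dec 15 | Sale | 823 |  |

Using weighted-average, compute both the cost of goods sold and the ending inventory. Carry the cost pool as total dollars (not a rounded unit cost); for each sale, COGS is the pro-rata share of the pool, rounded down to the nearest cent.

COGS = $11,295.67; ending inventory = $1,673.33

After Dec 1: 201 on hand, pool $2,211.00 (≈ $11.0000 each)
After Dec 4: 574 on hand, pool $6,314.00 (≈ $11.0000 each)
Dec 7, sell 340: 340/574 × $6,314.00 → $3,740.00
After Dec 8: 625 on hand, pool $6,093.00 (≈ $9.7488 each)
Dec 9, sell 328: 328/625 × $6,093.00 → $3,197.60
After Dec 10: 551 on hand, pool $4,673.40 (≈ $8.4817 each)
After Dec 11: 936 on hand, pool $5,828.40 (≈ $6.2269 each)
After Dec 13: 1139 on hand, pool $6,031.40 (≈ $5.2953 each)
Dec 15, sell 823: 823/1139 × $6,031.40 → $4,358.07
Total COGS = $3,740.00 + $3,197.60 + $4,358.07 = $11,295.67
Ending inventory (cost pool remaining) = $1,673.33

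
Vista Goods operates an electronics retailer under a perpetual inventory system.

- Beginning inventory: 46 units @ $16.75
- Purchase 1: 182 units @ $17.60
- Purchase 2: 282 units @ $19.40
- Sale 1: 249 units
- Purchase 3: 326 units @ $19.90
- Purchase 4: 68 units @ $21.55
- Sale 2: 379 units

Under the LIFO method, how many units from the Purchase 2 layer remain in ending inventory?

Sale 1 (249) [LIFO — newest first]: 249 @ $19.40 = $4,830.60
Sale 2 (379) [LIFO — newest first]: 68 @ $21.55 + 311 @ $19.90 = $7,654.30
Total COGS = $4,830.60 + $7,654.30 = $12,484.90
Ending inventory: 46 @ $16.75 + 182 @ $17.60 + 33 @ $19.40 + 15 @ $19.90 = $4,912.40
Check: goods available $17,397.30 = COGS $12,484.90 + ending $4,912.40

33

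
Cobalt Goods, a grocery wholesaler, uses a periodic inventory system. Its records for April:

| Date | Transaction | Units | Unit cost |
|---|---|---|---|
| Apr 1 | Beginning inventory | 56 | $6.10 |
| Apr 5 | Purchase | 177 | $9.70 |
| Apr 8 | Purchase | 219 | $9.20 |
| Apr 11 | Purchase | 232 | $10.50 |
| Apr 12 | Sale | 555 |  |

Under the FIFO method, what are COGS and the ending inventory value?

COGS = $5,154.80; ending inventory = $1,354.50

Apr 12, 555 sold [FIFO — oldest first]: 56 @ $6.10 + 177 @ $9.70 + 219 @ $9.20 + 103 @ $10.50 = $5,154.80
Ending inventory: 129 @ $10.50 = $1,354.50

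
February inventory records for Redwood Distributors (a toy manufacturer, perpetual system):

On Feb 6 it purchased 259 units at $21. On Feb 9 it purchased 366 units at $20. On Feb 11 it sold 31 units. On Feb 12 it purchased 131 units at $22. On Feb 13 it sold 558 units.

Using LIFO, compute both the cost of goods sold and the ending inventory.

Feb 11, 31 sold [LIFO — newest first]: 31 @ $20 = $620
Feb 13, 558 sold [LIFO — newest first]: 131 @ $22 + 335 @ $20 + 92 @ $21 = $11,514
Total COGS = $620 + $11,514 = $12,134
Ending inventory: 167 @ $21 = $3,507

COGS = $12,134; ending inventory = $3,507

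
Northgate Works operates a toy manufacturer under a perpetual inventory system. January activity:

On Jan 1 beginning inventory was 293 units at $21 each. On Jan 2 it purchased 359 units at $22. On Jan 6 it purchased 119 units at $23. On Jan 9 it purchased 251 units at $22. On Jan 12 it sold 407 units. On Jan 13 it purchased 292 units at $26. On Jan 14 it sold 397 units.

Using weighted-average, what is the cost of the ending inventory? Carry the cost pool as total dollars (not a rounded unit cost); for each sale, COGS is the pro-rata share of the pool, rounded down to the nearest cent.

Ending inventory = $11,817.89

After Jan 1: 293 on hand, pool $6,153.00 (≈ $21.0000 each)
After Jan 2: 652 on hand, pool $14,051.00 (≈ $21.5506 each)
After Jan 6: 771 on hand, pool $16,788.00 (≈ $21.7743 each)
After Jan 9: 1022 on hand, pool $22,310.00 (≈ $21.8297 each)
Jan 12, sell 407: 407/1022 × $22,310.00 → $8,884.70
After Jan 13: 907 on hand, pool $21,017.30 (≈ $23.1723 each)
Jan 14, sell 397: 397/907 × $21,017.30 → $9,199.41
Total COGS = $8,884.70 + $9,199.41 = $18,084.11
Ending inventory (cost pool remaining) = $11,817.89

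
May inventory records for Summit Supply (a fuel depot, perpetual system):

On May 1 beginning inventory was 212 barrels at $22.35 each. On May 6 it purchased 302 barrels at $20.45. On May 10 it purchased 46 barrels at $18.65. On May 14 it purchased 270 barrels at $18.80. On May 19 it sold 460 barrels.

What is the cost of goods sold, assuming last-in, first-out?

COGS = $8,878.70

May 19, 460 sold [LIFO — newest first]: 270 @ $18.80 + 46 @ $18.65 + 144 @ $20.45 = $8,878.70
Ending inventory: 212 @ $22.35 + 158 @ $20.45 = $7,969.30
Check: goods available $16,848.00 = COGS $8,878.70 + ending $7,969.30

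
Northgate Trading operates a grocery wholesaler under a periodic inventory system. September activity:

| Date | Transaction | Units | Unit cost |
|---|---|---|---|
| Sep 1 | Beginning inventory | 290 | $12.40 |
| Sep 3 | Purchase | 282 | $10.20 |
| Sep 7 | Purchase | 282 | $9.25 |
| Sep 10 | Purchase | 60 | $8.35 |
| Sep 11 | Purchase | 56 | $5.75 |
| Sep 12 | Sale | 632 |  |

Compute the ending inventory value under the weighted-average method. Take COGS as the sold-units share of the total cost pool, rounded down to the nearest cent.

Ending inventory = $3,451.05

Sep 12, sell 632: 632/970 × $9,903.90 → $6,452.85
Ending inventory (cost pool remaining) = $3,451.05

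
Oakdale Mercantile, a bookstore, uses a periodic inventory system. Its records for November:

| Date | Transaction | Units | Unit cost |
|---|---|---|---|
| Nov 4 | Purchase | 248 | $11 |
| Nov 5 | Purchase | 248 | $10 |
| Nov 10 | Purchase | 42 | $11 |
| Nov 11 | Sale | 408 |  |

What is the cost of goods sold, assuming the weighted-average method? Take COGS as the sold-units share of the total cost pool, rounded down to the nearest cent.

COGS = $4,299.92

Nov 11, sell 408: 408/538 × $5,670.00 → $4,299.92
Ending inventory (cost pool remaining) = $1,370.08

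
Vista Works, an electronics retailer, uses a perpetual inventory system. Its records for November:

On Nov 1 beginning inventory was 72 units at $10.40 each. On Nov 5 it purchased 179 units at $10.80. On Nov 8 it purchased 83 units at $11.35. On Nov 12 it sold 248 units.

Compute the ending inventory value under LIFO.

Ending inventory = $900.00

Nov 12, 248 sold [LIFO — newest first]: 83 @ $11.35 + 165 @ $10.80 = $2,724.05
Ending inventory: 72 @ $10.40 + 14 @ $10.80 = $900.00
Check: goods available $3,624.05 = COGS $2,724.05 + ending $900.00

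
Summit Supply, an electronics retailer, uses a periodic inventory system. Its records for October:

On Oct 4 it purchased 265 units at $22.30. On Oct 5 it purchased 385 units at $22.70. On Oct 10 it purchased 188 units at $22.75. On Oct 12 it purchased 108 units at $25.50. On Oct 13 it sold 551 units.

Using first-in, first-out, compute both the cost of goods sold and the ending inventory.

COGS = $12,401.70; ending inventory = $9,278.30

Oct 13, 551 sold [FIFO — oldest first]: 265 @ $22.30 + 286 @ $22.70 = $12,401.70
Ending inventory: 99 @ $22.70 + 188 @ $22.75 + 108 @ $25.50 = $9,278.30
Check: goods available $21,680.00 = COGS $12,401.70 + ending $9,278.30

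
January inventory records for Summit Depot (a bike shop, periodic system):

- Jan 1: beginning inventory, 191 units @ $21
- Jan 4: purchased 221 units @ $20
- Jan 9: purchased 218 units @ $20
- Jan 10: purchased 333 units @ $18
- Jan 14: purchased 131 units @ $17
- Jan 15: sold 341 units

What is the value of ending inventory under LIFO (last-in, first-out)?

Ending inventory = $15,005

Jan 15, 341 sold [LIFO — newest first]: 131 @ $17 + 210 @ $18 = $6,007
Ending inventory: 191 @ $21 + 221 @ $20 + 218 @ $20 + 123 @ $18 = $15,005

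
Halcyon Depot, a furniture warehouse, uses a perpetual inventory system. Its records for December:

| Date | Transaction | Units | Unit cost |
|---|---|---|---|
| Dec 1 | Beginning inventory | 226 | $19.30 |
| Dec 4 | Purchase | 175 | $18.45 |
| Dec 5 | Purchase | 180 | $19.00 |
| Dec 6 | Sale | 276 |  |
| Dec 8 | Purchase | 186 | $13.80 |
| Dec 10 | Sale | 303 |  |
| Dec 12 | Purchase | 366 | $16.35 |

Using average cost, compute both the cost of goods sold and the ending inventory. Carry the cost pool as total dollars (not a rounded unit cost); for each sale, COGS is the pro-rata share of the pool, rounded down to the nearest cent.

COGS = $10,381.39; ending inventory = $9,180.06

After Dec 1: 226 on hand, pool $4,361.80 (≈ $19.3000 each)
After Dec 4: 401 on hand, pool $7,590.55 (≈ $18.9291 each)
After Dec 5: 581 on hand, pool $11,010.55 (≈ $18.9510 each)
Dec 6, sell 276: 276/581 × $11,010.55 → $5,230.48
After Dec 8: 491 on hand, pool $8,346.87 (≈ $16.9997 each)
Dec 10, sell 303: 303/491 × $8,346.87 → $5,150.91
After Dec 12: 554 on hand, pool $9,180.06 (≈ $16.5705 each)
Total COGS = $5,230.48 + $5,150.91 = $10,381.39
Ending inventory (cost pool remaining) = $9,180.06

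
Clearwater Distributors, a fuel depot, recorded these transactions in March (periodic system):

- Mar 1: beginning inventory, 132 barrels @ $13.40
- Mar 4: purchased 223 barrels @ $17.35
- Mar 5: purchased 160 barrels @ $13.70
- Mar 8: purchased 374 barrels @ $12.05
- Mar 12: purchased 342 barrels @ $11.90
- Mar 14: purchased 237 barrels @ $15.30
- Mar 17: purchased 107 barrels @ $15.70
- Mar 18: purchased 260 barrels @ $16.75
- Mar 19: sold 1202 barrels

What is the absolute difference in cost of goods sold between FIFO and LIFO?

$754.35

FIFO COGS: 132 @ $13.40 + 223 @ $17.35 + 160 @ $13.70 + 374 @ $12.05 + 313 @ $11.90 = $16,061.25
LIFO COGS: 260 @ $16.75 + 107 @ $15.70 + 237 @ $15.30 + 342 @ $11.90 + 256 @ $12.05 = $16,815.60
Difference = |$16,061.25 − $16,815.60| = $754.35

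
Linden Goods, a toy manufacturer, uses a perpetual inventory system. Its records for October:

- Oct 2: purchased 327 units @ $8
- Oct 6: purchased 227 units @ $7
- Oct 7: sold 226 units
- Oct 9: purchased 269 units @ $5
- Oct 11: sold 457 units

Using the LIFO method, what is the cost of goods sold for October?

Oct 7, 226 sold [LIFO — newest first]: 226 @ $7 = $1,582
Oct 11, 457 sold [LIFO — newest first]: 269 @ $5 + 1 @ $7 + 187 @ $8 = $2,848
Total COGS = $1,582 + $2,848 = $4,430
Ending inventory: 140 @ $8 = $1,120

COGS = $4,430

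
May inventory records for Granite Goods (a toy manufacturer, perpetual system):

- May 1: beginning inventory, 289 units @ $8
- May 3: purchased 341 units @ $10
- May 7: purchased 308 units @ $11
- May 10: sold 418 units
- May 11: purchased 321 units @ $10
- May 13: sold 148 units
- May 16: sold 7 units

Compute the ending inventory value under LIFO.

May 10, 418 sold [LIFO — newest first]: 308 @ $11 + 110 @ $10 = $4,488
May 13, 148 sold [LIFO — newest first]: 148 @ $10 = $1,480
May 16, 7 sold [LIFO — newest first]: 7 @ $10 = $70
Total COGS = $4,488 + $1,480 + $70 = $6,038
Ending inventory: 289 @ $8 + 231 @ $10 + 166 @ $10 = $6,282

Ending inventory = $6,282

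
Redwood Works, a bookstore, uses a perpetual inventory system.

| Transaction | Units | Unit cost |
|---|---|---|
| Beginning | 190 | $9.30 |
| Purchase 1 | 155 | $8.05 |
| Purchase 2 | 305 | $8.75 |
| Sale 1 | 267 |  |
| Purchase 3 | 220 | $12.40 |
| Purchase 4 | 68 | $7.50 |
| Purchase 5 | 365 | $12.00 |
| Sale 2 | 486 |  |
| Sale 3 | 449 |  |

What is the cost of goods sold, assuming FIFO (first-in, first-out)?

Sale 1 (267) [FIFO — oldest first]: 190 @ $9.30 + 77 @ $8.05 = $2,386.85
Sale 2 (486) [FIFO — oldest first]: 78 @ $8.05 + 305 @ $8.75 + 103 @ $12.40 = $4,573.85
Sale 3 (449) [FIFO — oldest first]: 117 @ $12.40 + 68 @ $7.50 + 264 @ $12.00 = $5,128.80
Total COGS = $2,386.85 + $4,573.85 + $5,128.80 = $12,089.50
Ending inventory: 101 @ $12.00 = $1,212.00
Check: goods available $13,301.50 = COGS $12,089.50 + ending $1,212.00

COGS = $12,089.50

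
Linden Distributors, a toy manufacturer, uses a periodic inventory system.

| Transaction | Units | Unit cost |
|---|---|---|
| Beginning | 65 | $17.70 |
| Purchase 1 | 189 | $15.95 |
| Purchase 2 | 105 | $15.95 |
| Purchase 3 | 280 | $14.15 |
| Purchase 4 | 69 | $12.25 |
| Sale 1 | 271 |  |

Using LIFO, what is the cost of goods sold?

COGS = $3,703.55

Sale 1 (271) [LIFO — newest first]: 69 @ $12.25 + 202 @ $14.15 = $3,703.55
Ending inventory: 65 @ $17.70 + 189 @ $15.95 + 105 @ $15.95 + 78 @ $14.15 = $6,943.50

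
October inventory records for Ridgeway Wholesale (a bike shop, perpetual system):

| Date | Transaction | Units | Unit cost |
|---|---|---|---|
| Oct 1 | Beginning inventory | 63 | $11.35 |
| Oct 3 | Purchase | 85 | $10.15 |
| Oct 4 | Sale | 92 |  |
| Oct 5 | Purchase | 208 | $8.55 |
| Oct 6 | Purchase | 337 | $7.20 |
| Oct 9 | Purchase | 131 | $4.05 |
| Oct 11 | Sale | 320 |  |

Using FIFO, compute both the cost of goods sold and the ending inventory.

Oct 4, 92 sold [FIFO — oldest first]: 63 @ $11.35 + 29 @ $10.15 = $1,009.40
Oct 11, 320 sold [FIFO — oldest first]: 56 @ $10.15 + 208 @ $8.55 + 56 @ $7.20 = $2,750.00
Total COGS = $1,009.40 + $2,750.00 = $3,759.40
Ending inventory: 281 @ $7.20 + 131 @ $4.05 = $2,553.75

COGS = $3,759.40; ending inventory = $2,553.75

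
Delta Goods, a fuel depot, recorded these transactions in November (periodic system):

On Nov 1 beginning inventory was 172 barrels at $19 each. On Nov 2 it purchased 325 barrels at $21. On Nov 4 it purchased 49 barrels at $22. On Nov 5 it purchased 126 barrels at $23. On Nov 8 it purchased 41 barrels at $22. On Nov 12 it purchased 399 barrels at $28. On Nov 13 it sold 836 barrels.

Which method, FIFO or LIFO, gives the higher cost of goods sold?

FIFO COGS: 172 @ $19 + 325 @ $21 + 49 @ $22 + 126 @ $23 + 41 @ $22 + 123 @ $28 = $18,415
LIFO COGS: 399 @ $28 + 41 @ $22 + 126 @ $23 + 49 @ $22 + 221 @ $21 = $20,691

LIFO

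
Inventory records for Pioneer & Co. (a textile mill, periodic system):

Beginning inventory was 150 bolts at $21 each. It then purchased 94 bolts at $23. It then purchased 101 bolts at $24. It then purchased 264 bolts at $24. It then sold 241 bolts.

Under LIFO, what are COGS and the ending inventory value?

Sale 1 (241) [LIFO — newest first]: 241 @ $24 = $5,784
Ending inventory: 150 @ $21 + 94 @ $23 + 101 @ $24 + 23 @ $24 = $8,288
Check: goods available $14,072 = COGS $5,784 + ending $8,288

COGS = $5,784; ending inventory = $8,288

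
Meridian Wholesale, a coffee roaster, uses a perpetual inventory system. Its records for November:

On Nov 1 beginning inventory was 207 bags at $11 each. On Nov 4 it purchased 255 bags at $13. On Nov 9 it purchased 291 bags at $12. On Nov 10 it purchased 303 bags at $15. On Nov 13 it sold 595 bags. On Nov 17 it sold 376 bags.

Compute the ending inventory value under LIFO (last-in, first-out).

Nov 13, 595 sold [LIFO — newest first]: 303 @ $15 + 291 @ $12 + 1 @ $13 = $8,050
Nov 17, 376 sold [LIFO — newest first]: 254 @ $13 + 122 @ $11 = $4,644
Total COGS = $8,050 + $4,644 = $12,694
Ending inventory: 85 @ $11 = $935

Ending inventory = $935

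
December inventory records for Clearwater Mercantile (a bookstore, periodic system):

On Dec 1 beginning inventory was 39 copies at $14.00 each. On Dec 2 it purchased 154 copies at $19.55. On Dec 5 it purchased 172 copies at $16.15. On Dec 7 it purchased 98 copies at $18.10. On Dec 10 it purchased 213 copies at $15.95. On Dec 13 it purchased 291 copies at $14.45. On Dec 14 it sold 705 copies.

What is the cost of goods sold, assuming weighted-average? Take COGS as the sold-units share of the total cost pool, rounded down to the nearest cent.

COGS = $11,453.95

Dec 14, sell 705: 705/967 × $15,710.60 → $11,453.95
Ending inventory (cost pool remaining) = $4,256.65
Check: goods available $15,710.60 = COGS $11,453.95 + ending $4,256.65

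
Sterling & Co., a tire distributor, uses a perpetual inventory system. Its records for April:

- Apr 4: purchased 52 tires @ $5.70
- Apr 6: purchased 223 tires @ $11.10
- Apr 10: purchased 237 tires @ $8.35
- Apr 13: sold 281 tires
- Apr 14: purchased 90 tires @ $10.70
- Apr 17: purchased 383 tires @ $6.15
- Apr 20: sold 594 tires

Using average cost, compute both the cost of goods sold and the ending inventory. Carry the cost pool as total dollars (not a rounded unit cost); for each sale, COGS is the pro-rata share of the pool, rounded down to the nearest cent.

After Apr 4: 52 on hand, pool $296.40 (≈ $5.7000 each)
After Apr 6: 275 on hand, pool $2,771.70 (≈ $10.0789 each)
After Apr 10: 512 on hand, pool $4,750.65 (≈ $9.2786 each)
Apr 13, sell 281: 281/512 × $4,750.65 → $2,607.29
After Apr 14: 321 on hand, pool $3,106.36 (≈ $9.6771 each)
After Apr 17: 704 on hand, pool $5,461.81 (≈ $7.7583 each)
Apr 20, sell 594: 594/704 × $5,461.81 → $4,608.40
Total COGS = $2,607.29 + $4,608.40 = $7,215.69
Ending inventory (cost pool remaining) = $853.41

COGS = $7,215.69; ending inventory = $853.41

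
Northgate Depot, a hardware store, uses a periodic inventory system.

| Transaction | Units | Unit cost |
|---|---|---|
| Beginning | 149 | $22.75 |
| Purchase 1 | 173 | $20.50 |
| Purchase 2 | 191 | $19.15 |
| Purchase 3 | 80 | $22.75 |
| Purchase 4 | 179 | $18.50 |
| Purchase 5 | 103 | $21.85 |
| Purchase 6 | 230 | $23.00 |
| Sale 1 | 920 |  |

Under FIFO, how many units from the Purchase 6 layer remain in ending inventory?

Sale 1 (920) [FIFO — oldest first]: 149 @ $22.75 + 173 @ $20.50 + 191 @ $19.15 + 80 @ $22.75 + 179 @ $18.50 + 103 @ $21.85 + 45 @ $23.00 = $19,010.95
Ending inventory: 185 @ $23.00 = $4,255.00

185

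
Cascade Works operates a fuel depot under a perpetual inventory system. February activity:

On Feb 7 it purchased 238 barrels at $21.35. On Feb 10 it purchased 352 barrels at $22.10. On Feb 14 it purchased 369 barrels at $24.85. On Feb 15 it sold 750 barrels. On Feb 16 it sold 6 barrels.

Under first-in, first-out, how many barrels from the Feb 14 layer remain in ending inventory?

Feb 15, 750 sold [FIFO — oldest first]: 238 @ $21.35 + 352 @ $22.10 + 160 @ $24.85 = $16,836.50
Feb 16, 6 sold [FIFO — oldest first]: 6 @ $24.85 = $149.10
Total COGS = $16,836.50 + $149.10 = $16,985.60
Ending inventory: 203 @ $24.85 = $5,044.55

203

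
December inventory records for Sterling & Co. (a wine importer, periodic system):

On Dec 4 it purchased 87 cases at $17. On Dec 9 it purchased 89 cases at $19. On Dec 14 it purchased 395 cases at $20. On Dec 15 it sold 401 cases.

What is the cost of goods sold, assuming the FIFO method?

COGS = $7,670

Dec 15, 401 sold [FIFO — oldest first]: 87 @ $17 + 89 @ $19 + 225 @ $20 = $7,670
Ending inventory: 170 @ $20 = $3,400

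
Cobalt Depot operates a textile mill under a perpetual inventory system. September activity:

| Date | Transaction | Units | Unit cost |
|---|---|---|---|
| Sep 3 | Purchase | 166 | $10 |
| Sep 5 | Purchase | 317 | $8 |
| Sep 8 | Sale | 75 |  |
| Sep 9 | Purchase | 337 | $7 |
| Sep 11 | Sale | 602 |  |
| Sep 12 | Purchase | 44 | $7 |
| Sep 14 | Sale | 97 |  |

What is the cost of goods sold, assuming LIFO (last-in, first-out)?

COGS = $5,963

Sep 8, 75 sold [LIFO — newest first]: 75 @ $8 = $600
Sep 11, 602 sold [LIFO — newest first]: 337 @ $7 + 242 @ $8 + 23 @ $10 = $4,525
Sep 14, 97 sold [LIFO — newest first]: 44 @ $7 + 53 @ $10 = $838
Total COGS = $600 + $4,525 + $838 = $5,963
Ending inventory: 90 @ $10 = $900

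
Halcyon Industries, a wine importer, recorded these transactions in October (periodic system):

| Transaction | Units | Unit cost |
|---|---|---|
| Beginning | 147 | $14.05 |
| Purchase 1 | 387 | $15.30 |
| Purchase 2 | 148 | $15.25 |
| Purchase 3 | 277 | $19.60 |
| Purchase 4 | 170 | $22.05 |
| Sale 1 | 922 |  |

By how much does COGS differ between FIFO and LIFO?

$1,490.35

FIFO COGS: 147 @ $14.05 + 387 @ $15.30 + 148 @ $15.25 + 240 @ $19.60 = $14,947.45
LIFO COGS: 170 @ $22.05 + 277 @ $19.60 + 148 @ $15.25 + 327 @ $15.30 = $16,437.80
Difference = |$14,947.45 − $16,437.80| = $1,490.35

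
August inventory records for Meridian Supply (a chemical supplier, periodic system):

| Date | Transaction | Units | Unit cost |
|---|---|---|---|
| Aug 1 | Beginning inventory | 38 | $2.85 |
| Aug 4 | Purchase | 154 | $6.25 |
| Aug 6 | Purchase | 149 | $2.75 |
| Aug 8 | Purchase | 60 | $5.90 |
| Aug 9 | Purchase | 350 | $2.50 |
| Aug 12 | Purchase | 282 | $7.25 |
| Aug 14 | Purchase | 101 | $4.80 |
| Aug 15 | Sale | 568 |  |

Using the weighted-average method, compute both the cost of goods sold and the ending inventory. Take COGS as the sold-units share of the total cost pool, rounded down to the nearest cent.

Aug 15, sell 568: 568/1134 × $5,238.85 → $2,624.04
Ending inventory (cost pool remaining) = $2,614.81

COGS = $2,624.04; ending inventory = $2,614.81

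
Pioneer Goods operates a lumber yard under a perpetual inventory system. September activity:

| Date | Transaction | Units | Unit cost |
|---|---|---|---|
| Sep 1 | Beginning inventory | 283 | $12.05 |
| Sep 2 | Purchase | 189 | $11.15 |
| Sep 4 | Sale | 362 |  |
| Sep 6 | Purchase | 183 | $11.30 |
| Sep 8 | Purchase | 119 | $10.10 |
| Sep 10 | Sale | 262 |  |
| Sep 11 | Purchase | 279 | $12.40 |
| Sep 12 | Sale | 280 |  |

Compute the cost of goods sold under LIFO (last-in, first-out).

Sep 4, 362 sold [LIFO — newest first]: 189 @ $11.15 + 173 @ $12.05 = $4,192.00
Sep 10, 262 sold [LIFO — newest first]: 119 @ $10.10 + 143 @ $11.30 = $2,817.80
Sep 12, 280 sold [LIFO — newest first]: 279 @ $12.40 + 1 @ $11.30 = $3,470.90
Total COGS = $4,192.00 + $2,817.80 + $3,470.90 = $10,480.70
Ending inventory: 110 @ $12.05 + 39 @ $11.30 = $1,766.20

COGS = $10,480.70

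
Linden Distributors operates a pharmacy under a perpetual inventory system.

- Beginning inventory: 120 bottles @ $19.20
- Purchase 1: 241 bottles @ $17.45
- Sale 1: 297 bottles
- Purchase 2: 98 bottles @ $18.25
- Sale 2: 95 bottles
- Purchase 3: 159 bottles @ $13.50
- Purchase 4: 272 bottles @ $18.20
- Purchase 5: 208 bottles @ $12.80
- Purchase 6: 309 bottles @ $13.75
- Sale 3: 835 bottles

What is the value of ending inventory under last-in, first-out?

Ending inventory = $2,809.05

Sale 1 (297) [LIFO — newest first]: 241 @ $17.45 + 56 @ $19.20 = $5,280.65
Sale 2 (95) [LIFO — newest first]: 95 @ $18.25 = $1,733.75
Sale 3 (835) [LIFO — newest first]: 309 @ $13.75 + 208 @ $12.80 + 272 @ $18.20 + 46 @ $13.50 = $12,482.55
Total COGS = $5,280.65 + $1,733.75 + $12,482.55 = $19,496.95
Ending inventory: 64 @ $19.20 + 3 @ $18.25 + 113 @ $13.50 = $2,809.05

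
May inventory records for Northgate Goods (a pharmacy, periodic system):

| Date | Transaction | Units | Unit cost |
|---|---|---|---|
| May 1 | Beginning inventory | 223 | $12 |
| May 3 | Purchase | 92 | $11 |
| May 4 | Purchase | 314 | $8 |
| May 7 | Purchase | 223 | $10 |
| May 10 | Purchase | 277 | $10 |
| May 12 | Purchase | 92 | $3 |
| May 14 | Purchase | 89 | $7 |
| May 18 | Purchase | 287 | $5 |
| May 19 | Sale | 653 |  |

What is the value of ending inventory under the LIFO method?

Ending inventory = $9,350

May 19, 653 sold [LIFO — newest first]: 287 @ $5 + 89 @ $7 + 92 @ $3 + 185 @ $10 = $4,184
Ending inventory: 223 @ $12 + 92 @ $11 + 314 @ $8 + 223 @ $10 + 92 @ $10 = $9,350
Check: goods available $13,534 = COGS $4,184 + ending $9,350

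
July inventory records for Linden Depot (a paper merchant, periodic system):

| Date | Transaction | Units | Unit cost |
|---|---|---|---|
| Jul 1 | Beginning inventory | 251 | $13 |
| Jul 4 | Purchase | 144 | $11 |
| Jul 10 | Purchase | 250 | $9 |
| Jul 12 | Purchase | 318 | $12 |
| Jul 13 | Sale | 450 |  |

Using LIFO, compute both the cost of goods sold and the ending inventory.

Jul 13, 450 sold [LIFO — newest first]: 318 @ $12 + 132 @ $9 = $5,004
Ending inventory: 251 @ $13 + 144 @ $11 + 118 @ $9 = $5,909

COGS = $5,004; ending inventory = $5,909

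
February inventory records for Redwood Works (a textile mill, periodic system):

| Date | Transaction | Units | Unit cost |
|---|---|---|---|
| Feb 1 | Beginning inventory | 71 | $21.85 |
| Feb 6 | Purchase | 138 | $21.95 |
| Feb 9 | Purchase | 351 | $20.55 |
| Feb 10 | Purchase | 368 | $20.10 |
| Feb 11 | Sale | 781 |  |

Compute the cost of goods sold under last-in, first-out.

COGS = $15,970.75

Feb 11, 781 sold [LIFO — newest first]: 368 @ $20.10 + 351 @ $20.55 + 62 @ $21.95 = $15,970.75
Ending inventory: 71 @ $21.85 + 76 @ $21.95 = $3,219.55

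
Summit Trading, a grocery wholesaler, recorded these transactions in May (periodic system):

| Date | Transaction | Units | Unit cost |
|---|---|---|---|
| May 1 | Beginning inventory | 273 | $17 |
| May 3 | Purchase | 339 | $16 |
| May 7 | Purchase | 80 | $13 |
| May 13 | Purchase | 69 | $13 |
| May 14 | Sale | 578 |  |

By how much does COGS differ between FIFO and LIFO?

FIFO COGS: 273 @ $17 + 305 @ $16 = $9,521
LIFO COGS: 69 @ $13 + 80 @ $13 + 339 @ $16 + 90 @ $17 = $8,891
Difference = |$9,521 − $8,891| = $630

$630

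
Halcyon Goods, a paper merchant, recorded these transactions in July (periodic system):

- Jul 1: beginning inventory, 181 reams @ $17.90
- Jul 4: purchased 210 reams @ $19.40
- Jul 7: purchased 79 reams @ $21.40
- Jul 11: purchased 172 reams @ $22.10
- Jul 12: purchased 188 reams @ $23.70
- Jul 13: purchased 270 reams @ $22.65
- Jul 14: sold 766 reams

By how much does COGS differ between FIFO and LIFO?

FIFO COGS: 181 @ $17.90 + 210 @ $19.40 + 79 @ $21.40 + 172 @ $22.10 + 124 @ $23.70 = $15,744.50
LIFO COGS: 270 @ $22.65 + 188 @ $23.70 + 172 @ $22.10 + 79 @ $21.40 + 57 @ $19.40 = $17,168.70
Difference = |$15,744.50 − $17,168.70| = $1,424.20

$1,424.20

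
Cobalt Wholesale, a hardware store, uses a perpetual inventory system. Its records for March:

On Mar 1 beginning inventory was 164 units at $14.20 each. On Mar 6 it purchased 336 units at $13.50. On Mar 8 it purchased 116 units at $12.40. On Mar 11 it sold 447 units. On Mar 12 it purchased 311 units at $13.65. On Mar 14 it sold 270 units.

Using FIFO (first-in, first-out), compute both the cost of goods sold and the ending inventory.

COGS = $9,681.85; ending inventory = $2,866.50

Mar 11, 447 sold [FIFO — oldest first]: 164 @ $14.20 + 283 @ $13.50 = $6,149.30
Mar 14, 270 sold [FIFO — oldest first]: 53 @ $13.50 + 116 @ $12.40 + 101 @ $13.65 = $3,532.55
Total COGS = $6,149.30 + $3,532.55 = $9,681.85
Ending inventory: 210 @ $13.65 = $2,866.50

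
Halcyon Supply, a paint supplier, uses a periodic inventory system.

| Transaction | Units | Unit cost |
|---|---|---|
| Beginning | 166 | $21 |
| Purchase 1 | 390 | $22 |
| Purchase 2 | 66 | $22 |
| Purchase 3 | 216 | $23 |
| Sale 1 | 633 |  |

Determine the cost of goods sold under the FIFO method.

COGS = $13,771

Sale 1 (633) [FIFO — oldest first]: 166 @ $21 + 390 @ $22 + 66 @ $22 + 11 @ $23 = $13,771
Ending inventory: 205 @ $23 = $4,715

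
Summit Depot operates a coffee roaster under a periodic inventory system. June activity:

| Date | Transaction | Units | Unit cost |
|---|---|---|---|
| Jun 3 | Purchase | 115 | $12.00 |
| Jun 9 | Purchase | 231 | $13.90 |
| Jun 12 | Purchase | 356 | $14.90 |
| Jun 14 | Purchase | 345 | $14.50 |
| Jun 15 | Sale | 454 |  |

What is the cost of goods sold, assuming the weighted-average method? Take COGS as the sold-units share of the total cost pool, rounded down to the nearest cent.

COGS = $6,459.98

Jun 15, sell 454: 454/1047 × $14,897.80 → $6,459.98
Ending inventory (cost pool remaining) = $8,437.82
Check: goods available $14,897.80 = COGS $6,459.98 + ending $8,437.82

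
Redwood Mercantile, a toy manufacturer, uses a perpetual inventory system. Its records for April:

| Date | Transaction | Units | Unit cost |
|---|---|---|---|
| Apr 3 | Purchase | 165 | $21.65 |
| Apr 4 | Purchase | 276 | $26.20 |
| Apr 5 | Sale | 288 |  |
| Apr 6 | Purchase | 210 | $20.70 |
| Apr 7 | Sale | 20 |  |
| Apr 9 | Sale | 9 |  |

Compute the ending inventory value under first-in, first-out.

Ending inventory = $7,595.80

Apr 5, 288 sold [FIFO — oldest first]: 165 @ $21.65 + 123 @ $26.20 = $6,794.85
Apr 7, 20 sold [FIFO — oldest first]: 20 @ $26.20 = $524.00
Apr 9, 9 sold [FIFO — oldest first]: 9 @ $26.20 = $235.80
Total COGS = $6,794.85 + $524.00 + $235.80 = $7,554.65
Ending inventory: 124 @ $26.20 + 210 @ $20.70 = $7,595.80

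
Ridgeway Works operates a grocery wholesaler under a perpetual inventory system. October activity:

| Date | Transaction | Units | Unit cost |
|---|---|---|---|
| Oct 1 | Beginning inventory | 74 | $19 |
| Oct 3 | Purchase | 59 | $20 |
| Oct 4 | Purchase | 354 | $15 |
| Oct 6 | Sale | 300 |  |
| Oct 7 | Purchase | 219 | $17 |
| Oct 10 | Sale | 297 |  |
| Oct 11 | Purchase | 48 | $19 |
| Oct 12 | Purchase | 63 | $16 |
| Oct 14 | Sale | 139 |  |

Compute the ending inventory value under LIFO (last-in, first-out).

Oct 6, 300 sold [LIFO — newest first]: 300 @ $15 = $4,500
Oct 10, 297 sold [LIFO — newest first]: 219 @ $17 + 54 @ $15 + 24 @ $20 = $5,013
Oct 14, 139 sold [LIFO — newest first]: 63 @ $16 + 48 @ $19 + 28 @ $20 = $2,480
Total COGS = $4,500 + $5,013 + $2,480 = $11,993
Ending inventory: 74 @ $19 + 7 @ $20 = $1,546

Ending inventory = $1,546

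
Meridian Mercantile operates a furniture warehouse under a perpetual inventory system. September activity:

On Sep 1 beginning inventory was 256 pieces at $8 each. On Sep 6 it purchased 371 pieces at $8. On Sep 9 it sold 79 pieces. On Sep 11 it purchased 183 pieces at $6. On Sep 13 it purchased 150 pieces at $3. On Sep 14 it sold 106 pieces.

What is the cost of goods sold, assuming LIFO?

Sep 9, 79 sold [LIFO — newest first]: 79 @ $8 = $632
Sep 14, 106 sold [LIFO — newest first]: 106 @ $3 = $318
Total COGS = $632 + $318 = $950
Ending inventory: 256 @ $8 + 292 @ $8 + 183 @ $6 + 44 @ $3 = $5,614
Check: goods available $6,564 = COGS $950 + ending $5,614

COGS = $950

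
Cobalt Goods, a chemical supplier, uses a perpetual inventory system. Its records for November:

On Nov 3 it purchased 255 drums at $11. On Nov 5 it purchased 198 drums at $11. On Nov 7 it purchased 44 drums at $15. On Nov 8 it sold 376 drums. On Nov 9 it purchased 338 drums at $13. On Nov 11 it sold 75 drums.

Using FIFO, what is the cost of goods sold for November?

COGS = $4,961

Nov 8, 376 sold [FIFO — oldest first]: 255 @ $11 + 121 @ $11 = $4,136
Nov 11, 75 sold [FIFO — oldest first]: 75 @ $11 = $825
Total COGS = $4,136 + $825 = $4,961
Ending inventory: 2 @ $11 + 44 @ $15 + 338 @ $13 = $5,076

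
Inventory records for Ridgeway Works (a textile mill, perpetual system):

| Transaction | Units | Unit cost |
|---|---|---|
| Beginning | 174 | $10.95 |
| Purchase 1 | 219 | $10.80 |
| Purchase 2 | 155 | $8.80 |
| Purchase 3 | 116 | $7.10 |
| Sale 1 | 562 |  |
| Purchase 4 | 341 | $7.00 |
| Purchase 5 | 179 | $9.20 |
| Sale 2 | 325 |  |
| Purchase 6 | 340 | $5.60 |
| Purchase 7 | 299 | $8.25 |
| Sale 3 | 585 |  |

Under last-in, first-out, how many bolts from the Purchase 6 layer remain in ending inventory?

54

Sale 1 (562) [LIFO — newest first]: 116 @ $7.10 + 155 @ $8.80 + 219 @ $10.80 + 72 @ $10.95 = $5,341.20
Sale 2 (325) [LIFO — newest first]: 179 @ $9.20 + 146 @ $7.00 = $2,668.80
Sale 3 (585) [LIFO — newest first]: 299 @ $8.25 + 286 @ $5.60 = $4,068.35
Total COGS = $5,341.20 + $2,668.80 + $4,068.35 = $12,078.35
Ending inventory: 102 @ $10.95 + 195 @ $7.00 + 54 @ $5.60 = $2,784.30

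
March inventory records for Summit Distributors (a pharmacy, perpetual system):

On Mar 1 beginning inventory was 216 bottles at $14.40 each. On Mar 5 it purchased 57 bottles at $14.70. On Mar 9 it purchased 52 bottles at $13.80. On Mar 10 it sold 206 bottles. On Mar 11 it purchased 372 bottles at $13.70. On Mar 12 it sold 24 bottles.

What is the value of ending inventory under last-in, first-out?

Mar 10, 206 sold [LIFO — newest first]: 52 @ $13.80 + 57 @ $14.70 + 97 @ $14.40 = $2,952.30
Mar 12, 24 sold [LIFO — newest first]: 24 @ $13.70 = $328.80
Total COGS = $2,952.30 + $328.80 = $3,281.10
Ending inventory: 119 @ $14.40 + 348 @ $13.70 = $6,481.20
Check: goods available $9,762.30 = COGS $3,281.10 + ending $6,481.20

Ending inventory = $6,481.20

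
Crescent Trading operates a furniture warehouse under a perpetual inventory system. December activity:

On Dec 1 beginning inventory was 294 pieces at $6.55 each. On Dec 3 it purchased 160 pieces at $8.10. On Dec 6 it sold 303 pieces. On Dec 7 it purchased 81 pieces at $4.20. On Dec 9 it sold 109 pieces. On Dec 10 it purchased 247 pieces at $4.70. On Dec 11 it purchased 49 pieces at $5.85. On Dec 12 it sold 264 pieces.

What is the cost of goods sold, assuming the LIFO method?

COGS = $4,053.40

Dec 6, 303 sold [LIFO — newest first]: 160 @ $8.10 + 143 @ $6.55 = $2,232.65
Dec 9, 109 sold [LIFO — newest first]: 81 @ $4.20 + 28 @ $6.55 = $523.60
Dec 12, 264 sold [LIFO — newest first]: 49 @ $5.85 + 215 @ $4.70 = $1,297.15
Total COGS = $2,232.65 + $523.60 + $1,297.15 = $4,053.40
Ending inventory: 123 @ $6.55 + 32 @ $4.70 = $956.05
Check: goods available $5,009.45 = COGS $4,053.40 + ending $956.05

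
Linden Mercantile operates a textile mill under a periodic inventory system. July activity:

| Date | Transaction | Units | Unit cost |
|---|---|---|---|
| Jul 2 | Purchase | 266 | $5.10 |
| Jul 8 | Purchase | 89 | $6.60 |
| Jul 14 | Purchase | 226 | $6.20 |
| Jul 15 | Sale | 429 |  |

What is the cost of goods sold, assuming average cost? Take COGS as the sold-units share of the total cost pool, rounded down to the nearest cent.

COGS = $2,470.03

Jul 15, sell 429: 429/581 × $3,345.20 → $2,470.03
Ending inventory (cost pool remaining) = $875.17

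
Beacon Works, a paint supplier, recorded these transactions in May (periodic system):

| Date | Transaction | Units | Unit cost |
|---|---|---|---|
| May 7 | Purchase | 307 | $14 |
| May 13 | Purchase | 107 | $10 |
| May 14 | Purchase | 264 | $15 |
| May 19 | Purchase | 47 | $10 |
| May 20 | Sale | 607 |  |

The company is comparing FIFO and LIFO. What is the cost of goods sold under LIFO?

FIFO COGS: 307 @ $14 + 107 @ $10 + 193 @ $15 = $8,263
LIFO COGS: 47 @ $10 + 264 @ $15 + 107 @ $10 + 189 @ $14 = $8,146

COGS = $8,146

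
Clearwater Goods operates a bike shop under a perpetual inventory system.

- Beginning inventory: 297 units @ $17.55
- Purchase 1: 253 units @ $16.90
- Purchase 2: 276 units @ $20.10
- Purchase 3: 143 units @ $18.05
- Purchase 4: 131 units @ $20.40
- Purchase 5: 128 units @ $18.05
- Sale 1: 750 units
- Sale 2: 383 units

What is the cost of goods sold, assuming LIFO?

COGS = $20,932.35

Sale 1 (750) [LIFO — newest first]: 128 @ $18.05 + 131 @ $20.40 + 143 @ $18.05 + 276 @ $20.10 + 72 @ $16.90 = $14,328.35
Sale 2 (383) [LIFO — newest first]: 181 @ $16.90 + 202 @ $17.55 = $6,604.00
Total COGS = $14,328.35 + $6,604.00 = $20,932.35
Ending inventory: 95 @ $17.55 = $1,667.25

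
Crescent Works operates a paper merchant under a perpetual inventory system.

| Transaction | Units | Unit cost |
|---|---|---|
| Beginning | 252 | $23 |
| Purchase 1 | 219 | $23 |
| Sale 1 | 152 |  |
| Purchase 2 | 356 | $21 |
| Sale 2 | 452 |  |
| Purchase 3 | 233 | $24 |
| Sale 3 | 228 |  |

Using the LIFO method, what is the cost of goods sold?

COGS = $18,652

Sale 1 (152) [LIFO — newest first]: 152 @ $23 = $3,496
Sale 2 (452) [LIFO — newest first]: 356 @ $21 + 67 @ $23 + 29 @ $23 = $9,684
Sale 3 (228) [LIFO — newest first]: 228 @ $24 = $5,472
Total COGS = $3,496 + $9,684 + $5,472 = $18,652
Ending inventory: 223 @ $23 + 5 @ $24 = $5,249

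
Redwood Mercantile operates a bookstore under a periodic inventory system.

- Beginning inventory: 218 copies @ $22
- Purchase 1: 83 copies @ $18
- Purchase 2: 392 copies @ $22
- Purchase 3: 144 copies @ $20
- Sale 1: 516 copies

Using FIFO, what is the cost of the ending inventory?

Ending inventory = $6,774

Sale 1 (516) [FIFO — oldest first]: 218 @ $22 + 83 @ $18 + 215 @ $22 = $11,020
Ending inventory: 177 @ $22 + 144 @ $20 = $6,774
Check: goods available $17,794 = COGS $11,020 + ending $6,774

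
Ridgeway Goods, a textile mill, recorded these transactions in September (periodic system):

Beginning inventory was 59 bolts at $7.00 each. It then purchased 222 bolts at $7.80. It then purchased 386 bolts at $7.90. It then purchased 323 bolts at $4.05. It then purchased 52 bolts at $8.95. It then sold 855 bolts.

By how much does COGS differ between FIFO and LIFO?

FIFO COGS: 59 @ $7.00 + 222 @ $7.80 + 386 @ $7.90 + 188 @ $4.05 = $5,955.40
LIFO COGS: 52 @ $8.95 + 323 @ $4.05 + 386 @ $7.90 + 94 @ $7.80 = $5,556.15
Difference = |$5,955.40 − $5,556.15| = $399.25

$399.25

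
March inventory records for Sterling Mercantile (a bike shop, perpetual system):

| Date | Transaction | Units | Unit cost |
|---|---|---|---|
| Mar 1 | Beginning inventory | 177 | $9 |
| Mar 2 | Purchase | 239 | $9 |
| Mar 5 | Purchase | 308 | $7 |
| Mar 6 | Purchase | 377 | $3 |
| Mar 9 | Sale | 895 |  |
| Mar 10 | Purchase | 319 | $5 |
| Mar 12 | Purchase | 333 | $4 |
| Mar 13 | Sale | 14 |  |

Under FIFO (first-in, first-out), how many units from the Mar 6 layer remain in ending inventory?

Mar 9, 895 sold [FIFO — oldest first]: 177 @ $9 + 239 @ $9 + 308 @ $7 + 171 @ $3 = $6,413
Mar 13, 14 sold [FIFO — oldest first]: 14 @ $3 = $42
Total COGS = $6,413 + $42 = $6,455
Ending inventory: 192 @ $3 + 319 @ $5 + 333 @ $4 = $3,503
Check: goods available $9,958 = COGS $6,455 + ending $3,503

192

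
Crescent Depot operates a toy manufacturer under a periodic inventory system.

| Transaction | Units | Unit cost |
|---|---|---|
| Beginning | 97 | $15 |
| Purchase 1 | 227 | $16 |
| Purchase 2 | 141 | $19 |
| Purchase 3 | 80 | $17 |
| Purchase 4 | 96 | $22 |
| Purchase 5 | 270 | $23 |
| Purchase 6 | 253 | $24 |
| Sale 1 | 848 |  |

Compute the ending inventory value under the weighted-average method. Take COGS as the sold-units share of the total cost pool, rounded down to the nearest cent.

Ending inventory = $6,385.16

Sale 1, sell 848: 848/1164 × $23,520.00 → $17,134.84
Ending inventory (cost pool remaining) = $6,385.16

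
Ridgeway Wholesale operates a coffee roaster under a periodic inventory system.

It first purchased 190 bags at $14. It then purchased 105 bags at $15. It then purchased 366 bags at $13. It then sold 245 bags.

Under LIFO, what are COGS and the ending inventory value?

Sale 1 (245) [LIFO — newest first]: 245 @ $13 = $3,185
Ending inventory: 190 @ $14 + 105 @ $15 + 121 @ $13 = $5,808

COGS = $3,185; ending inventory = $5,808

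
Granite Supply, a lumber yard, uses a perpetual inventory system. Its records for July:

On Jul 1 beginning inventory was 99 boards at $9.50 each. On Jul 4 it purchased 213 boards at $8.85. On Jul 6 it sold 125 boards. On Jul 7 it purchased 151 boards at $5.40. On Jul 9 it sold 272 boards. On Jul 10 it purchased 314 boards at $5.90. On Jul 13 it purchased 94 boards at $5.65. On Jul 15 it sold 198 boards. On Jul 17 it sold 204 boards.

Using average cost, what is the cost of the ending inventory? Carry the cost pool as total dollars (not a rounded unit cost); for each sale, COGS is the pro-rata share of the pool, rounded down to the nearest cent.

After Jul 1: 99 on hand, pool $940.50 (≈ $9.5000 each)
After Jul 4: 312 on hand, pool $2,825.55 (≈ $9.0563 each)
Jul 6, sell 125: 125/312 × $2,825.55 → $1,132.03
After Jul 7: 338 on hand, pool $2,508.92 (≈ $7.4228 each)
Jul 9, sell 272: 272/338 × $2,508.92 → $2,019.01
After Jul 10: 380 on hand, pool $2,342.51 (≈ $6.1645 each)
After Jul 13: 474 on hand, pool $2,873.61 (≈ $6.0625 each)
Jul 15, sell 198: 198/474 × $2,873.61 → $1,200.36
Jul 17, sell 204: 204/276 × $1,673.25 → $1,236.75
Total COGS = $1,132.03 + $2,019.01 + $1,200.36 + $1,236.75 = $5,588.15
Ending inventory (cost pool remaining) = $436.50

Ending inventory = $436.50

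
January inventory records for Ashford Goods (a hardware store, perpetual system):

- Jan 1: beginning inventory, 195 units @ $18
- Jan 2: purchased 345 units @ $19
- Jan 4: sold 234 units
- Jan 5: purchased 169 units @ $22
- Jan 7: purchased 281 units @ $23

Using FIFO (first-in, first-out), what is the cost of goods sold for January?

COGS = $4,251

Jan 4, 234 sold [FIFO — oldest first]: 195 @ $18 + 39 @ $19 = $4,251
Ending inventory: 306 @ $19 + 169 @ $22 + 281 @ $23 = $15,995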